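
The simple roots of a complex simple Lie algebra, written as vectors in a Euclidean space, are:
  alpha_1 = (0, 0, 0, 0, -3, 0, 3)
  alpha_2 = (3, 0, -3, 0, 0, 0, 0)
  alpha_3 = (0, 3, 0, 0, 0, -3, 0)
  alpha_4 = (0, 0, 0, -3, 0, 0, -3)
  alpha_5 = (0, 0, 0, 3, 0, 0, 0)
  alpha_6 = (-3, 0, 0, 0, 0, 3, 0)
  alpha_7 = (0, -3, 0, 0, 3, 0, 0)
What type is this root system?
Compute the Cartan integers a_ij = 2(alpha_i, alpha_j)/(alpha_j, alpha_j); the resulting 7x7 Cartan matrix is
[[2, 0, 0, -1, 0, 0, -1], [0, 2, 0, 0, 0, -1, 0], [0, 0, 2, 0, 0, -1, -1], [-1, 0, 0, 2, -2, 0, 0], [0, 0, 0, -1, 2, 0, 0], [0, -1, -1, 0, 0, 2, 0], [-1, 0, -1, 0, 0, 0, 2]].
The roots have two lengths (squared-length ratio 2:1); the short ones are alpha_{5}. The associated Dynkin diagram is a chain of 7 nodes with a double edge at one end; the terminal node there is the unique short simple root (B_7), so the type is B_7 (the algebra so(15)).

B_7 (so(15))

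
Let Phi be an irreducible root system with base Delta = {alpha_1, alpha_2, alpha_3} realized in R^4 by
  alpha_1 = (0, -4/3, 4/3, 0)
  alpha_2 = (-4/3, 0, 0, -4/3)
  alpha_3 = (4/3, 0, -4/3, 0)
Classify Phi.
Compute the Cartan integers a_ij = 2(alpha_i, alpha_j)/(alpha_j, alpha_j); the resulting 3x3 Cartan matrix is
[[2, 0, -1], [0, 2, -1], [-1, -1, 2]].
All simple roots have the same length, so the diagram is simply laced. The associated Dynkin diagram is a chain of 3 nodes with single edges (A_3), so the type is A_3 (the algebra sl(4)).

A_3 (sl(4))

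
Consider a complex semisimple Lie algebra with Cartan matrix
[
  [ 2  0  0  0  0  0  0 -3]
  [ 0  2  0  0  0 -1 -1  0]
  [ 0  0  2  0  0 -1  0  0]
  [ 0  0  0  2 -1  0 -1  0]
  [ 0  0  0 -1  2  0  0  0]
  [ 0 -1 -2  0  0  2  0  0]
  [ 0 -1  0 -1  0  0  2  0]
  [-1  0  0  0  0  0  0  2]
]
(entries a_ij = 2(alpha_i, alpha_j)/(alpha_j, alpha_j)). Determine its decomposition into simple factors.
The diagram associated to this matrix has two connected components: the simple roots {alpha_2, alpha_3, alpha_4, alpha_5, alpha_6, alpha_7} form a chain of 6 nodes with a double edge at one end; the terminal node there is the unique short simple root (B_6), and {alpha_1, alpha_8} form two nodes joined by a triple edge (G_2). A semisimple Lie algebra decomposes uniquely as the direct sum of simple ideals, one per connected component of its Dynkin diagram, so g ≅ B_6 ⊕ G_2 (dimension 78 + 14 = 92).

type B_6 + type G_2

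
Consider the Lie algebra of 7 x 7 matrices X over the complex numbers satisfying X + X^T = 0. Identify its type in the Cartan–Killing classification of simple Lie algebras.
B_3

This is so(7) with 7 odd, which has dimension 7(7-1)/2 = 21 and rank (7-1)/2 = 3. In the classification of classical Lie algebras, the orthogonal algebra so(2n+1) in an odd number of variables has type B_n; here n = 3, so the Dynkin diagram is a chain of 3 nodes with a double edge at one end; the terminal node there is the unique short simple root (B_3). Hence the type is B_3.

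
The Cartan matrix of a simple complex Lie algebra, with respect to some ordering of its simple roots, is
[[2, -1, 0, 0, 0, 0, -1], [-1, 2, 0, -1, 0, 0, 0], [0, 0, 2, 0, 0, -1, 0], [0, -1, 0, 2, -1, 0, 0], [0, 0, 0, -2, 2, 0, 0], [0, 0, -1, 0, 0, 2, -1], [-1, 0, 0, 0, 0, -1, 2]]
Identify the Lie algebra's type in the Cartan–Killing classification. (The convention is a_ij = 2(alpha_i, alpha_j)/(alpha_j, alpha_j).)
The matrix has rank 7 with 2's on the diagonal. Reading the off-diagonal entries as Dynkin edges (a single edge where a_ij = a_ji = -1; a double or triple edge where a_ij * a_ji = 2 or 3), the diagram is a chain of 7 nodes with a double edge at one end; the terminal node there is the unique long simple root (C_7). One simple-root ordering that puts it in standard form is (alpha_3, alpha_6, alpha_7, alpha_1, alpha_2, alpha_4, alpha_5). So the algebra is type C_7, i.e. sp(14).

type C_7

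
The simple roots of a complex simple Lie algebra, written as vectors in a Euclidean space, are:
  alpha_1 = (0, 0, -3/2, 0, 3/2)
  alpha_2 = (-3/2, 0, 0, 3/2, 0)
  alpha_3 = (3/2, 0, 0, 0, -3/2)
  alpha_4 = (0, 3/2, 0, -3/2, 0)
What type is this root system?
A_4 (sl(5))

Compute the Cartan integers a_ij = 2(alpha_i, alpha_j)/(alpha_j, alpha_j); the resulting 4x4 Cartan matrix is
[[2, 0, -1, 0], [0, 2, -1, -1], [-1, -1, 2, 0], [0, -1, 0, 2]].
All simple roots have the same length, so the diagram is simply laced. The associated Dynkin diagram is a chain of 4 nodes with single edges (A_4), so the type is A_4 (the algebra sl(5)).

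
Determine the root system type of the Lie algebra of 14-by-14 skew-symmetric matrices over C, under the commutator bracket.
D_7

This is so(14) with 14 even, which has dimension 14(14-1)/2 = 91 and rank 14/2 = 7. In the classification of classical Lie algebras, the orthogonal algebra so(2n) in an even number of variables has type D_n; here n = 7, so the Dynkin diagram is a chain of 5 nodes with a fork of two nodes at one end (D_7). Hence the type is D_7.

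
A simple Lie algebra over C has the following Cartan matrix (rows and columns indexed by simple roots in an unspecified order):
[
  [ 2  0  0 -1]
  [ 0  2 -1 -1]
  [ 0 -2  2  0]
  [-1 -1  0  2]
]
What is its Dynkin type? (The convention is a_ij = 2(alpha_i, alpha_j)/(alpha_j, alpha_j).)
C_4

The matrix has rank 4 with 2's on the diagonal. Reading the off-diagonal entries as Dynkin edges (a single edge where a_ij = a_ji = -1; a double or triple edge where a_ij * a_ji = 2 or 3), the diagram is a chain of 4 nodes with a double edge at one end; the terminal node there is the unique long simple root (C_4). One simple-root ordering that puts it in standard form is (alpha_1, alpha_4, alpha_2, alpha_3). So the algebra is type C_4, i.e. sp(8).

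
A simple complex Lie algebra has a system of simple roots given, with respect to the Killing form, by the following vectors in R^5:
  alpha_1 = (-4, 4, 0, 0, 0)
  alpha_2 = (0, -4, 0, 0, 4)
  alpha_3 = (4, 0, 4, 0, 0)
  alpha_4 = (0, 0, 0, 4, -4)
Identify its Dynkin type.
A_4

Compute the Cartan integers a_ij = 2(alpha_i, alpha_j)/(alpha_j, alpha_j); the resulting 4x4 Cartan matrix is
[[2, -1, -1, 0], [-1, 2, 0, -1], [-1, 0, 2, 0], [0, -1, 0, 2]].
All simple roots have the same length, so the diagram is simply laced. The associated Dynkin diagram is a chain of 4 nodes with single edges (A_4), so the type is A_4 (the algebra sl(5)).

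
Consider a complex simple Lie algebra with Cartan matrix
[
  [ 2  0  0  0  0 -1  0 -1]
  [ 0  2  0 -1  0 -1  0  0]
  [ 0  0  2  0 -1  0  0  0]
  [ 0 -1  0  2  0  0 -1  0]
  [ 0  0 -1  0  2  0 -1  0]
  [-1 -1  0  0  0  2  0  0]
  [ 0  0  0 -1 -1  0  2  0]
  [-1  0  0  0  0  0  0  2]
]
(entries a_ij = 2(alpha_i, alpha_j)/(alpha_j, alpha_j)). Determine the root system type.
The matrix has rank 8 with 2's on the diagonal. Reading the off-diagonal entries as Dynkin edges (a single edge where a_ij = a_ji = -1; a double or triple edge where a_ij * a_ji = 2 or 3), the diagram is a chain of 8 nodes with single edges (A_8). One simple-root ordering that puts it in standard form is (alpha_8, alpha_1, alpha_6, alpha_2, alpha_4, alpha_7, alpha_5, alpha_3). So the algebra is type A_8, i.e. sl(9).

type A_8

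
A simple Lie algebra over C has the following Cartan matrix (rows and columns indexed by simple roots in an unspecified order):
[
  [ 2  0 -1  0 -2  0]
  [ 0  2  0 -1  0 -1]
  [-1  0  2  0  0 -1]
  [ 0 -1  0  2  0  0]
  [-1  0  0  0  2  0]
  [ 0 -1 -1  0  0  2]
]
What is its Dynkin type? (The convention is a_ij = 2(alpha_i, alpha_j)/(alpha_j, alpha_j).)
The matrix has rank 6 with 2's on the diagonal. Reading the off-diagonal entries as Dynkin edges (a single edge where a_ij = a_ji = -1; a double or triple edge where a_ij * a_ji = 2 or 3), the diagram is a chain of 6 nodes with a double edge at one end; the terminal node there is the unique short simple root (B_6). One simple-root ordering that puts it in standard form is (alpha_4, alpha_2, alpha_6, alpha_3, alpha_1, alpha_5). So the algebra is type B_6, i.e. so(13).

B_6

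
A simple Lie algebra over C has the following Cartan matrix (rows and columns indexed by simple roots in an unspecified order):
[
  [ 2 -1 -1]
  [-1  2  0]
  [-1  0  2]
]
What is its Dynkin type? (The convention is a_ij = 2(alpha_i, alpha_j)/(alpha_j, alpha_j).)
The matrix has rank 3 with 2's on the diagonal. Reading the off-diagonal entries as Dynkin edges (a single edge where a_ij = a_ji = -1; a double or triple edge where a_ij * a_ji = 2 or 3), the diagram is a chain of 3 nodes with single edges (A_3). One simple-root ordering that puts it in standard form is (alpha_3, alpha_1, alpha_2). So the algebra is type A_3, i.e. sl(4).

A_3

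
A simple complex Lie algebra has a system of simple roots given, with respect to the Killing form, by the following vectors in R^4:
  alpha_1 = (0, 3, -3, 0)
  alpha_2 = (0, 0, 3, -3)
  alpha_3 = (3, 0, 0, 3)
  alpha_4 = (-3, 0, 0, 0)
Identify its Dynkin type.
B4

Compute the Cartan integers a_ij = 2(alpha_i, alpha_j)/(alpha_j, alpha_j); the resulting 4x4 Cartan matrix is
[[2, -1, 0, 0], [-1, 2, -1, 0], [0, -1, 2, -2], [0, 0, -1, 2]].
The roots have two lengths (squared-length ratio 2:1); the short ones are alpha_{4}. The associated Dynkin diagram is a chain of 4 nodes with a double edge at one end; the terminal node there is the unique short simple root (B_4), so the type is B_4 (the algebra so(9)).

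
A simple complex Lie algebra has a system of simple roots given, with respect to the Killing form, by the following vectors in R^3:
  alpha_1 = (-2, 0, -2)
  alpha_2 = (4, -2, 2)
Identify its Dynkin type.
G_2

Compute the Cartan integers a_ij = 2(alpha_i, alpha_j)/(alpha_j, alpha_j); the resulting 2x2 Cartan matrix is
[[2, -1], [-3, 2]].
The roots have two lengths (squared-length ratio 3:1); the short ones are alpha_{1}. The associated Dynkin diagram is two nodes joined by a triple edge (G_2), so the type is G_2.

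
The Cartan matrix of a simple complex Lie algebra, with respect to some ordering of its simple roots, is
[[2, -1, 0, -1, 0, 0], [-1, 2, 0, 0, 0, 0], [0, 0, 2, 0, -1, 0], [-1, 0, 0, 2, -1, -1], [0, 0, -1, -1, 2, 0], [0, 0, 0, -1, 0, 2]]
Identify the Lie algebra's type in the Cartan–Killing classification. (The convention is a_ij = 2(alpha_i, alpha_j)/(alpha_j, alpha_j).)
E_6

The matrix has rank 6 with 2's on the diagonal. Reading the off-diagonal entries as Dynkin edges (a single edge where a_ij = a_ji = -1; a double or triple edge where a_ij * a_ji = 2 or 3), the diagram is a chain of 5 nodes with one extra node attached to the third node from one end (E_6). One simple-root ordering that puts it in standard form is (alpha_3, alpha_6, alpha_5, alpha_4, alpha_1, alpha_2). So the algebra is type E_6.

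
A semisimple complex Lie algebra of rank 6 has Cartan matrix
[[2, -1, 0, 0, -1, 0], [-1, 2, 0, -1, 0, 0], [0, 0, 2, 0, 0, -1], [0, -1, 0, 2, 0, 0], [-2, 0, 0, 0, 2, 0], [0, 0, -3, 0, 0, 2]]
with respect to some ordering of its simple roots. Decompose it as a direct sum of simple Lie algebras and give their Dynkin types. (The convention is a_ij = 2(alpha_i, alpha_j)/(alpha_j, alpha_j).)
C_4 + G_2

The diagram associated to this matrix has two connected components: the simple roots {alpha_1, alpha_2, alpha_4, alpha_5} form a chain of 4 nodes with a double edge at one end; the terminal node there is the unique long simple root (C_4), and {alpha_3, alpha_6} form two nodes joined by a triple edge (G_2). A semisimple Lie algebra decomposes uniquely as the direct sum of simple ideals, one per connected component of its Dynkin diagram, so g ≅ C_4 ⊕ G_2 (dimension 36 + 14 = 50).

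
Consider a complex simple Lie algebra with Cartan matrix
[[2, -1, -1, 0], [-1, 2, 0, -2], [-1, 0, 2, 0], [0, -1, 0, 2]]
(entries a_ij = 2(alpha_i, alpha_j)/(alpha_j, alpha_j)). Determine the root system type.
B4

The matrix has rank 4 with 2's on the diagonal. Reading the off-diagonal entries as Dynkin edges (a single edge where a_ij = a_ji = -1; a double or triple edge where a_ij * a_ji = 2 or 3), the diagram is a chain of 4 nodes with a double edge at one end; the terminal node there is the unique short simple root (B_4). One simple-root ordering that puts it in standard form is (alpha_3, alpha_1, alpha_2, alpha_4). So the algebra is type B_4, i.e. so(9).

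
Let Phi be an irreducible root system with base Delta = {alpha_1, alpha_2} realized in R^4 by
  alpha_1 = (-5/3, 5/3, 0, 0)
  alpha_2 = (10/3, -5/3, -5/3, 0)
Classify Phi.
type G_2

Compute the Cartan integers a_ij = 2(alpha_i, alpha_j)/(alpha_j, alpha_j); the resulting 2x2 Cartan matrix is
[[2, -1], [-3, 2]].
The roots have two lengths (squared-length ratio 3:1); the short ones are alpha_{1}. The associated Dynkin diagram is two nodes joined by a triple edge (G_2), so the type is G_2.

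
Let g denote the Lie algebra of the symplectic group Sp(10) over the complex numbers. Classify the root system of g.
This is sp(10), which has dimension 10(10+1)/2 = 55 and rank 10/2 = 5. In the classification of classical Lie algebras, the symplectic algebra sp(2n) has type C_n; here n = 5, so the Dynkin diagram is a chain of 5 nodes with a double edge at one end; the terminal node there is the unique long simple root (C_5). Hence the type is C_5.

type C_5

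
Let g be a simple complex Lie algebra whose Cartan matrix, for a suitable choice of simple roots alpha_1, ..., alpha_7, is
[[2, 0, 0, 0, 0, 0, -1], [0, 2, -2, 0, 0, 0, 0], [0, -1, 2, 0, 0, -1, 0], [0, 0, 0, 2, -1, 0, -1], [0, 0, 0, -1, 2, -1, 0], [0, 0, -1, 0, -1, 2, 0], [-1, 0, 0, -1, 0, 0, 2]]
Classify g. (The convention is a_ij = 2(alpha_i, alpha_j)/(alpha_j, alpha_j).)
The matrix has rank 7 with 2's on the diagonal. Reading the off-diagonal entries as Dynkin edges (a single edge where a_ij = a_ji = -1; a double or triple edge where a_ij * a_ji = 2 or 3), the diagram is a chain of 7 nodes with a double edge at one end; the terminal node there is the unique long simple root (C_7). One simple-root ordering that puts it in standard form is (alpha_1, alpha_7, alpha_4, alpha_5, alpha_6, alpha_3, alpha_2). So the algebra is type C_7, i.e. sp(14).

C_7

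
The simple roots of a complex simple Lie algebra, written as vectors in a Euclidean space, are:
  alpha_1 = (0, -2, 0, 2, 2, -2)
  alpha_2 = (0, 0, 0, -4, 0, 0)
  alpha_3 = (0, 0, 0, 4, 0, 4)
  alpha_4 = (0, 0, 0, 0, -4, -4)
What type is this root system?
Compute the Cartan integers a_ij = 2(alpha_i, alpha_j)/(alpha_j, alpha_j); the resulting 4x4 Cartan matrix is
[[2, -1, 0, 0], [-1, 2, -1, 0], [0, -2, 2, -1], [0, 0, -1, 2]].
The roots have two lengths (squared-length ratio 2:1); the short ones are alpha_{1,2}. The associated Dynkin diagram is a chain of 4 nodes with a double edge between the middle two (F_4), so the type is F_4.

F_4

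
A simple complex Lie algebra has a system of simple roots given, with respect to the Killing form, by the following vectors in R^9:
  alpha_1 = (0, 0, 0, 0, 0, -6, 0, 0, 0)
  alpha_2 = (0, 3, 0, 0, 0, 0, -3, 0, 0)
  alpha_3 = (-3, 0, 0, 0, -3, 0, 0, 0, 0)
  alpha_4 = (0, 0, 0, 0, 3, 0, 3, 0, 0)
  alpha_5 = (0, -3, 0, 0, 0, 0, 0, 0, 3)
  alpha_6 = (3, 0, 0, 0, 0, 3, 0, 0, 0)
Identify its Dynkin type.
Compute the Cartan integers a_ij = 2(alpha_i, alpha_j)/(alpha_j, alpha_j); the resulting 6x6 Cartan matrix is
[[2, 0, 0, 0, 0, -2], [0, 2, 0, -1, -1, 0], [0, 0, 2, -1, 0, -1], [0, -1, -1, 2, 0, 0], [0, -1, 0, 0, 2, 0], [-1, 0, -1, 0, 0, 2]].
The roots have two lengths (squared-length ratio 2:1); the short ones are alpha_{2,3,4,5,6}. The associated Dynkin diagram is a chain of 6 nodes with a double edge at one end; the terminal node there is the unique long simple root (C_6), so the type is C_6 (the algebra sp(12)).

C_6 (sp(12))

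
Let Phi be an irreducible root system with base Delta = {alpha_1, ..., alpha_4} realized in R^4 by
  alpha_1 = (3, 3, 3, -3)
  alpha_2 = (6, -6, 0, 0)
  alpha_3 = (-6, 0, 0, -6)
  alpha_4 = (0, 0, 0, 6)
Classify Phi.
F_4

Compute the Cartan integers a_ij = 2(alpha_i, alpha_j)/(alpha_j, alpha_j); the resulting 4x4 Cartan matrix is
[[2, 0, 0, -1], [0, 2, -1, 0], [0, -1, 2, -2], [-1, 0, -1, 2]].
The roots have two lengths (squared-length ratio 2:1); the short ones are alpha_{1,4}. The associated Dynkin diagram is a chain of 4 nodes with a double edge between the middle two (F_4), so the type is F_4.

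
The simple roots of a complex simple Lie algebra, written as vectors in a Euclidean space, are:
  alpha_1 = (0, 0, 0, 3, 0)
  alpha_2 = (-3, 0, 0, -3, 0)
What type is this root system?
B2

Compute the Cartan integers a_ij = 2(alpha_i, alpha_j)/(alpha_j, alpha_j); the resulting 2x2 Cartan matrix is
[[2, -1], [-2, 2]].
The roots have two lengths (squared-length ratio 2:1); the short ones are alpha_{1}. The associated Dynkin diagram is a chain of 2 nodes with a double edge at one end; the terminal node there is the unique short simple root (B_2), so the type is B_2 (the algebra so(5)).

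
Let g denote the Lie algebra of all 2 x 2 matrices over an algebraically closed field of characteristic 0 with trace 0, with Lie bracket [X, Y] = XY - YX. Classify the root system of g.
A1

This is sl(2), which has dimension 2^2 - 1 = 3 and rank 2 - 1 = 1 (a Cartan subalgebra is the diagonal traceless matrices). In the classification of classical Lie algebras, the special linear algebra sl(n+1) has type A_n; here n = 1, so the Dynkin diagram is a chain of 1 nodes with single edges (A_1). Hence the type is A_1.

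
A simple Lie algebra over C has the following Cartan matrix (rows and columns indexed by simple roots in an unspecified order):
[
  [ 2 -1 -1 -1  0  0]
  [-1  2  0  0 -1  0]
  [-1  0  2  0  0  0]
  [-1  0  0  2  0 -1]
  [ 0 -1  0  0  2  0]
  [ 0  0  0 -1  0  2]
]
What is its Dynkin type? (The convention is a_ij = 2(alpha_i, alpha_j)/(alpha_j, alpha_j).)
The matrix has rank 6 with 2's on the diagonal. Reading the off-diagonal entries as Dynkin edges (a single edge where a_ij = a_ji = -1; a double or triple edge where a_ij * a_ji = 2 or 3), the diagram is a chain of 5 nodes with one extra node attached to the third node from one end (E_6). One simple-root ordering that puts it in standard form is (alpha_5, alpha_3, alpha_2, alpha_1, alpha_4, alpha_6). So the algebra is type E_6.

E_6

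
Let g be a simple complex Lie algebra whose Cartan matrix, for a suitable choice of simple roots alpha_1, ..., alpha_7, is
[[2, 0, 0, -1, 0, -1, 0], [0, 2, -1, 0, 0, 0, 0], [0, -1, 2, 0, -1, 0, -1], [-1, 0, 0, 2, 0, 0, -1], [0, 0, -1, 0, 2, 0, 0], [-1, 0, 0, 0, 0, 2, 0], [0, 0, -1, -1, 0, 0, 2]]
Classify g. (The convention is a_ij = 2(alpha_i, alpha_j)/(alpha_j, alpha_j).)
D7

The matrix has rank 7 with 2's on the diagonal. Reading the off-diagonal entries as Dynkin edges (a single edge where a_ij = a_ji = -1; a double or triple edge where a_ij * a_ji = 2 or 3), the diagram is a chain of 5 nodes with a fork of two nodes at one end (D_7). One simple-root ordering that puts it in standard form is (alpha_6, alpha_1, alpha_4, alpha_7, alpha_3, alpha_2, alpha_5). So the algebra is type D_7, i.e. so(14).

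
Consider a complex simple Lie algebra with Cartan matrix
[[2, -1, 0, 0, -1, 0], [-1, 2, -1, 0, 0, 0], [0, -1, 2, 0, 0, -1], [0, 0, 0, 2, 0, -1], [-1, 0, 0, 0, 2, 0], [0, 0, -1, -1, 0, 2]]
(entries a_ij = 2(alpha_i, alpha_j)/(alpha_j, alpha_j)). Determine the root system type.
The matrix has rank 6 with 2's on the diagonal. Reading the off-diagonal entries as Dynkin edges (a single edge where a_ij = a_ji = -1; a double or triple edge where a_ij * a_ji = 2 or 3), the diagram is a chain of 6 nodes with single edges (A_6). One simple-root ordering that puts it in standard form is (alpha_4, alpha_6, alpha_3, alpha_2, alpha_1, alpha_5). So the algebra is type A_6, i.e. sl(7).

A6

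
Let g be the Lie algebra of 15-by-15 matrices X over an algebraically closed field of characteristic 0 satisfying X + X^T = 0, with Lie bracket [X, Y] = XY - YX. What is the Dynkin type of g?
B7

This is so(15) with 15 odd, which has dimension 15(15-1)/2 = 105 and rank (15-1)/2 = 7. In the classification of classical Lie algebras, the orthogonal algebra so(2n+1) in an odd number of variables has type B_n; here n = 7, so the Dynkin diagram is a chain of 7 nodes with a double edge at one end; the terminal node there is the unique short simple root (B_7). Hence the type is B_7.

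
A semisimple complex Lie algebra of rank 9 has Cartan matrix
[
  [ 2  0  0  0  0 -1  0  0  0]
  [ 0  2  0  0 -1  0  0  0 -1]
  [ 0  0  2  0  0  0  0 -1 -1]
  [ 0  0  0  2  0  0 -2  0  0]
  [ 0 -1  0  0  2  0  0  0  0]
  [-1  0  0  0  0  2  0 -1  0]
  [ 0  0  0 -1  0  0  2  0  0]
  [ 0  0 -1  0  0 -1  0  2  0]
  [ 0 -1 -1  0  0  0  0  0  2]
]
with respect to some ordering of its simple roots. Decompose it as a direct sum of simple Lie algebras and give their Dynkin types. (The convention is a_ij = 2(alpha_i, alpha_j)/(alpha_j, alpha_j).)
type A_7 ⊕ type B_2

The diagram associated to this matrix has two connected components: the simple roots {alpha_1, alpha_2, alpha_3, alpha_5, alpha_6, alpha_8, alpha_9} form a chain of 7 nodes with single edges (A_7), and {alpha_4, alpha_7} form a chain of 2 nodes with a double edge at one end; the terminal node there is the unique short simple root (B_2). A semisimple Lie algebra decomposes uniquely as the direct sum of simple ideals, one per connected component of its Dynkin diagram, so g ≅ A_7 ⊕ B_2 (dimension 63 + 10 = 73).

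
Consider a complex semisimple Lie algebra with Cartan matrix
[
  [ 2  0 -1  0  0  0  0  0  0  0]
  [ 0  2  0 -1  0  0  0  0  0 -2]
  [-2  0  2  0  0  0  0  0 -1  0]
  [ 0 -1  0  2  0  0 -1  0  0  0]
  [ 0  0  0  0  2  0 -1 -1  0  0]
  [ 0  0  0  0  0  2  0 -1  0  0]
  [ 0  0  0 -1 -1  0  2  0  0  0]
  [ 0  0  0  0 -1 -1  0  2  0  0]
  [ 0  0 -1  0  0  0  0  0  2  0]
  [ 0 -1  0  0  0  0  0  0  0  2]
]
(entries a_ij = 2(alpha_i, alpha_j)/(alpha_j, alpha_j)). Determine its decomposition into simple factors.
The diagram associated to this matrix has two connected components: the simple roots {alpha_1, alpha_3, alpha_9} form a chain of 3 nodes with a double edge at one end; the terminal node there is the unique short simple root (B_3), and {alpha_2, alpha_4, alpha_5, alpha_6, alpha_7, alpha_8, alpha_10} form a chain of 7 nodes with a double edge at one end; the terminal node there is the unique short simple root (B_7). A semisimple Lie algebra decomposes uniquely as the direct sum of simple ideals, one per connected component of its Dynkin diagram, so g ≅ B_3 ⊕ B_7 (dimension 21 + 105 = 126).

type B_3 + type B_7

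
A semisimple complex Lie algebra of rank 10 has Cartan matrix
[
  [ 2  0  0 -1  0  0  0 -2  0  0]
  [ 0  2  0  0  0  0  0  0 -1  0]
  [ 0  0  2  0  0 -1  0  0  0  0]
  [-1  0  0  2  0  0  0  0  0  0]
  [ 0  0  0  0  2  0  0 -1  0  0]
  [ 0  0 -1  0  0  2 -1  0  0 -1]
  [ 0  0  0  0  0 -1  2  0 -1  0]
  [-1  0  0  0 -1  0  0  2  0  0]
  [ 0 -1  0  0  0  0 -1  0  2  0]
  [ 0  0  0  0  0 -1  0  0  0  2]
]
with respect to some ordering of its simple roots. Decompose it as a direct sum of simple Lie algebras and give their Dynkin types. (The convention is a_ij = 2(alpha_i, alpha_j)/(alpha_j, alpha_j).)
D_6 (so(12)) ⊕ F_4

The diagram associated to this matrix has two connected components: the simple roots {alpha_2, alpha_3, alpha_6, alpha_7, alpha_9, alpha_10} form a chain of 4 nodes with a fork of two nodes at one end (D_6), and {alpha_1, alpha_4, alpha_5, alpha_8} form a chain of 4 nodes with a double edge between the middle two (F_4). A semisimple Lie algebra decomposes uniquely as the direct sum of simple ideals, one per connected component of its Dynkin diagram, so g ≅ D_6 ⊕ F_4 (dimension 66 + 52 = 118).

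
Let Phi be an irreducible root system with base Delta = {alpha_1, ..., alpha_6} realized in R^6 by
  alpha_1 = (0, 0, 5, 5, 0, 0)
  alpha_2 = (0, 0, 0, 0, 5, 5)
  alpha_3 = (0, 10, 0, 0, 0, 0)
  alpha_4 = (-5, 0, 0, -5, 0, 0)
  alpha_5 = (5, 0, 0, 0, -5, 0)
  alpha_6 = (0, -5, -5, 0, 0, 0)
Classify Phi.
C_6

Compute the Cartan integers a_ij = 2(alpha_i, alpha_j)/(alpha_j, alpha_j); the resulting 6x6 Cartan matrix is
[[2, 0, 0, -1, 0, -1], [0, 2, 0, 0, -1, 0], [0, 0, 2, 0, 0, -2], [-1, 0, 0, 2, -1, 0], [0, -1, 0, -1, 2, 0], [-1, 0, -1, 0, 0, 2]].
The roots have two lengths (squared-length ratio 2:1); the short ones are alpha_{1,2,4,5,6}. The associated Dynkin diagram is a chain of 6 nodes with a double edge at one end; the terminal node there is the unique long simple root (C_6), so the type is C_6 (the algebra sp(12)).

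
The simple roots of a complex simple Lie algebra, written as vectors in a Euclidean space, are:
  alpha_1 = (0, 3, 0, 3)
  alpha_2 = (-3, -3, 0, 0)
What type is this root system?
Compute the Cartan integers a_ij = 2(alpha_i, alpha_j)/(alpha_j, alpha_j); the resulting 2x2 Cartan matrix is
[[2, -1], [-1, 2]].
All simple roots have the same length, so the diagram is simply laced. The associated Dynkin diagram is a chain of 2 nodes with single edges (A_2), so the type is A_2 (the algebra sl(3)).

type A_2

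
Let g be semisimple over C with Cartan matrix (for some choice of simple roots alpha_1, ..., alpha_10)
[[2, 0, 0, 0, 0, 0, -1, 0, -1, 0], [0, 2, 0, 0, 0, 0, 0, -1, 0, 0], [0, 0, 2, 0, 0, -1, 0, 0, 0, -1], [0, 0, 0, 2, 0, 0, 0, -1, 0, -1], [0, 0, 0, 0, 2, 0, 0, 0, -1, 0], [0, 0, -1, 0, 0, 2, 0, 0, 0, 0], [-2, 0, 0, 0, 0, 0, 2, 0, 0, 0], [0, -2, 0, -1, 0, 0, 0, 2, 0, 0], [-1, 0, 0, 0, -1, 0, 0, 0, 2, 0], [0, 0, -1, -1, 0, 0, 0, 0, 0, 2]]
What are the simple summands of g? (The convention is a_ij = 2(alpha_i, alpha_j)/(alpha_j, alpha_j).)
The diagram associated to this matrix has two connected components: the simple roots {alpha_2, alpha_3, alpha_4, alpha_6, alpha_8, alpha_10} form a chain of 6 nodes with a double edge at one end; the terminal node there is the unique short simple root (B_6), and {alpha_1, alpha_5, alpha_7, alpha_9} form a chain of 4 nodes with a double edge at one end; the terminal node there is the unique long simple root (C_4). A semisimple Lie algebra decomposes uniquely as the direct sum of simple ideals, one per connected component of its Dynkin diagram, so g ≅ B_6 ⊕ C_4 (dimension 78 + 36 = 114).

B6 + C4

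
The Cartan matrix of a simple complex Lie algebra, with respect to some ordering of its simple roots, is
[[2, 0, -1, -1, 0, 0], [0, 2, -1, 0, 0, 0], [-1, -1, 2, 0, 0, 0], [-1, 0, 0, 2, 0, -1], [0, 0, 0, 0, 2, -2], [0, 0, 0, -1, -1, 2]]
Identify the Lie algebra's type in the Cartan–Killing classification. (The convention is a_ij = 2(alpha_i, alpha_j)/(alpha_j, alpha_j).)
C_6 (sp(12))

The matrix has rank 6 with 2's on the diagonal. Reading the off-diagonal entries as Dynkin edges (a single edge where a_ij = a_ji = -1; a double or triple edge where a_ij * a_ji = 2 or 3), the diagram is a chain of 6 nodes with a double edge at one end; the terminal node there is the unique long simple root (C_6). One simple-root ordering that puts it in standard form is (alpha_2, alpha_3, alpha_1, alpha_4, alpha_6, alpha_5). So the algebra is type C_6, i.e. sp(12).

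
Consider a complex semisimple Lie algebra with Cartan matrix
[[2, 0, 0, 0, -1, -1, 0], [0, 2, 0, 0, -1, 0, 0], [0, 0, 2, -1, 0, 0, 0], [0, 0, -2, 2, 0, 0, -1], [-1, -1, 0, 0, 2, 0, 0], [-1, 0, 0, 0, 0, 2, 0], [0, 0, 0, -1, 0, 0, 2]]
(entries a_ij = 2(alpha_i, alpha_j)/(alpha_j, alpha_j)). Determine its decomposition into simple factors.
The diagram associated to this matrix has two connected components: the simple roots {alpha_1, alpha_2, alpha_5, alpha_6} form a chain of 4 nodes with single edges (A_4), and {alpha_3, alpha_4, alpha_7} form a chain of 3 nodes with a double edge at one end; the terminal node there is the unique short simple root (B_3). A semisimple Lie algebra decomposes uniquely as the direct sum of simple ideals, one per connected component of its Dynkin diagram, so g ≅ A_4 ⊕ B_3 (dimension 24 + 21 = 45).

A_4 + B_3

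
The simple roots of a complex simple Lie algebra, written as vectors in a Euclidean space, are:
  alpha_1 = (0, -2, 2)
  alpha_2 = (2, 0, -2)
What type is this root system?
Compute the Cartan integers a_ij = 2(alpha_i, alpha_j)/(alpha_j, alpha_j); the resulting 2x2 Cartan matrix is
[[2, -1], [-1, 2]].
All simple roots have the same length, so the diagram is simply laced. The associated Dynkin diagram is a chain of 2 nodes with single edges (A_2), so the type is A_2 (the algebra sl(3)).

A_2 (sl(3))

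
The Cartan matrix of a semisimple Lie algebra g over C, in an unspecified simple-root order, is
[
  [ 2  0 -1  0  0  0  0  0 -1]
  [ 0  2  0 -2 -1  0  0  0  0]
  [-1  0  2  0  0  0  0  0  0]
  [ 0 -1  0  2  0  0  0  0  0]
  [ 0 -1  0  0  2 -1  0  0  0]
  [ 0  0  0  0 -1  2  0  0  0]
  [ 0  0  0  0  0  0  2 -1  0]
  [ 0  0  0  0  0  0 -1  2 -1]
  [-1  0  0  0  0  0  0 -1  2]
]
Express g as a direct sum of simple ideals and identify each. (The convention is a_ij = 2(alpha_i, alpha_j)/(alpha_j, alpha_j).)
The diagram associated to this matrix has two connected components: the simple roots {alpha_1, alpha_3, alpha_7, alpha_8, alpha_9} form a chain of 5 nodes with single edges (A_5), and {alpha_2, alpha_4, alpha_5, alpha_6} form a chain of 4 nodes with a double edge at one end; the terminal node there is the unique short simple root (B_4). A semisimple Lie algebra decomposes uniquely as the direct sum of simple ideals, one per connected component of its Dynkin diagram, so g ≅ A_5 ⊕ B_4 (dimension 35 + 36 = 71).

A5 + B4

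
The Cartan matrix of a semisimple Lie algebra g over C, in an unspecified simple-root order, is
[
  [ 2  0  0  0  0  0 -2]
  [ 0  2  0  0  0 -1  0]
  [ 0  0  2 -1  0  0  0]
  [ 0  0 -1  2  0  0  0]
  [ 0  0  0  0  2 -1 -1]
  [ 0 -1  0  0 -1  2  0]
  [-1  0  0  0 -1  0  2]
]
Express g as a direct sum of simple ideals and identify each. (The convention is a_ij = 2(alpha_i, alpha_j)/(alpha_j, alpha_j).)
A2 ⊕ C5

The diagram associated to this matrix has two connected components: the simple roots {alpha_3, alpha_4} form a chain of 2 nodes with single edges (A_2), and {alpha_1, alpha_2, alpha_5, alpha_6, alpha_7} form a chain of 5 nodes with a double edge at one end; the terminal node there is the unique long simple root (C_5). A semisimple Lie algebra decomposes uniquely as the direct sum of simple ideals, one per connected component of its Dynkin diagram, so g ≅ A_2 ⊕ C_5 (dimension 8 + 55 = 63).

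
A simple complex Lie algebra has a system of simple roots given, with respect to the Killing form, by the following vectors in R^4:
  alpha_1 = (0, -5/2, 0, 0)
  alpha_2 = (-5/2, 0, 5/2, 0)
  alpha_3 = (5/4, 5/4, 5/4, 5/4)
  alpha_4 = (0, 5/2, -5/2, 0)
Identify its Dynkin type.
type F_4

Compute the Cartan integers a_ij = 2(alpha_i, alpha_j)/(alpha_j, alpha_j); the resulting 4x4 Cartan matrix is
[[2, 0, -1, -1], [0, 2, 0, -1], [-1, 0, 2, 0], [-2, -1, 0, 2]].
The roots have two lengths (squared-length ratio 2:1); the short ones are alpha_{1,3}. The associated Dynkin diagram is a chain of 4 nodes with a double edge between the middle two (F_4), so the type is F_4.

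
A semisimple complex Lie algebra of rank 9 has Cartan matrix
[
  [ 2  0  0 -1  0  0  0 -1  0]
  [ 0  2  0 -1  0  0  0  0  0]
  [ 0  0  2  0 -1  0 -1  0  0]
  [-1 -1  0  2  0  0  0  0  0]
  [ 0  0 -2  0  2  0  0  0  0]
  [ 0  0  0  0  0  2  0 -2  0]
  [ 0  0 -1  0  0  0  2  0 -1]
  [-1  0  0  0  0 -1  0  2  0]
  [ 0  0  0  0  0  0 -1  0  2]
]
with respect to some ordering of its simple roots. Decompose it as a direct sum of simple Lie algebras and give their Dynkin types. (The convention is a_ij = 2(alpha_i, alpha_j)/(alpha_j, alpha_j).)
The diagram associated to this matrix has two connected components: the simple roots {alpha_3, alpha_5, alpha_7, alpha_9} form a chain of 4 nodes with a double edge at one end; the terminal node there is the unique long simple root (C_4), and {alpha_1, alpha_2, alpha_4, alpha_6, alpha_8} form a chain of 5 nodes with a double edge at one end; the terminal node there is the unique long simple root (C_5). A semisimple Lie algebra decomposes uniquely as the direct sum of simple ideals, one per connected component of its Dynkin diagram, so g ≅ C_4 ⊕ C_5 (dimension 36 + 55 = 91).

type C_4 ⊕ type C_5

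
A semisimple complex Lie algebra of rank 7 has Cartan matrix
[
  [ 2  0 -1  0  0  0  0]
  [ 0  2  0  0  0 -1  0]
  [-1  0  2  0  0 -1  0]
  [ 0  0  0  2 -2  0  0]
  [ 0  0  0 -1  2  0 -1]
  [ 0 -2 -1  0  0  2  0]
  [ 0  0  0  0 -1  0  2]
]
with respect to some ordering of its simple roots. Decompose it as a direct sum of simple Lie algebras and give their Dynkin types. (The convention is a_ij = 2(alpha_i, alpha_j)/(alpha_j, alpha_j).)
The diagram associated to this matrix has two connected components: the simple roots {alpha_1, alpha_2, alpha_3, alpha_6} form a chain of 4 nodes with a double edge at one end; the terminal node there is the unique short simple root (B_4), and {alpha_4, alpha_5, alpha_7} form a chain of 3 nodes with a double edge at one end; the terminal node there is the unique long simple root (C_3). A semisimple Lie algebra decomposes uniquely as the direct sum of simple ideals, one per connected component of its Dynkin diagram, so g ≅ B_4 ⊕ C_3 (dimension 36 + 21 = 57).

B_4 ⊕ C_3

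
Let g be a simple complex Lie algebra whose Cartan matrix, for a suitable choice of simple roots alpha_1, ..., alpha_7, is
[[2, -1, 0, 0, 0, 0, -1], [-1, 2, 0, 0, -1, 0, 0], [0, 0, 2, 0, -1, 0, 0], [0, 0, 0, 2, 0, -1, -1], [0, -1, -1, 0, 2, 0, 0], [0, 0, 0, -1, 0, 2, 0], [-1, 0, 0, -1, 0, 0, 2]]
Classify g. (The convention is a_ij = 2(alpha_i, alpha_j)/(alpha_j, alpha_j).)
The matrix has rank 7 with 2's on the diagonal. Reading the off-diagonal entries as Dynkin edges (a single edge where a_ij = a_ji = -1; a double or triple edge where a_ij * a_ji = 2 or 3), the diagram is a chain of 7 nodes with single edges (A_7). One simple-root ordering that puts it in standard form is (alpha_6, alpha_4, alpha_7, alpha_1, alpha_2, alpha_5, alpha_3). So the algebra is type A_7, i.e. sl(8).

type A_7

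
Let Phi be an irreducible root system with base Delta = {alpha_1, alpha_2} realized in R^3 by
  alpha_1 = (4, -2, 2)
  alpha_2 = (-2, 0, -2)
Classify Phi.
type G_2

Compute the Cartan integers a_ij = 2(alpha_i, alpha_j)/(alpha_j, alpha_j); the resulting 2x2 Cartan matrix is
[[2, -3], [-1, 2]].
The roots have two lengths (squared-length ratio 3:1); the short ones are alpha_{2}. The associated Dynkin diagram is two nodes joined by a triple edge (G_2), so the type is G_2.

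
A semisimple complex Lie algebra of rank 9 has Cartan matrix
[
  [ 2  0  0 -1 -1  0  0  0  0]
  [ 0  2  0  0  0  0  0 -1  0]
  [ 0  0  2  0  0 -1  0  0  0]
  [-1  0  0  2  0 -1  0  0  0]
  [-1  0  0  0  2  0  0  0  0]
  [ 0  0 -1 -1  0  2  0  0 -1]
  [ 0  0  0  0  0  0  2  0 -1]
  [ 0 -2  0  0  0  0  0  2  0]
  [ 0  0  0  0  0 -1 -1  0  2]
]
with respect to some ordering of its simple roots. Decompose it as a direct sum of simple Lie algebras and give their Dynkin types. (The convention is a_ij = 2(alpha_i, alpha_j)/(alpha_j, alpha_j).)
The diagram associated to this matrix has two connected components: the simple roots {alpha_2, alpha_8} form a chain of 2 nodes with a double edge at one end; the terminal node there is the unique short simple root (B_2), and {alpha_1, alpha_3, alpha_4, alpha_5, alpha_6, alpha_7, alpha_9} form a chain of 6 nodes with one extra node attached to the third node from one end (E_7). A semisimple Lie algebra decomposes uniquely as the direct sum of simple ideals, one per connected component of its Dynkin diagram, so g ≅ B_2 ⊕ E_7 (dimension 10 + 133 = 143).

type B_2 + type E_7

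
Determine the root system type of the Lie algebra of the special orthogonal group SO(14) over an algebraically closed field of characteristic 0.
type D_7

This is so(14) with 14 even, which has dimension 14(14-1)/2 = 91 and rank 14/2 = 7. In the classification of classical Lie algebras, the orthogonal algebra so(2n) in an even number of variables has type D_n; here n = 7, so the Dynkin diagram is a chain of 5 nodes with a fork of two nodes at one end (D_7). Hence the type is D_7.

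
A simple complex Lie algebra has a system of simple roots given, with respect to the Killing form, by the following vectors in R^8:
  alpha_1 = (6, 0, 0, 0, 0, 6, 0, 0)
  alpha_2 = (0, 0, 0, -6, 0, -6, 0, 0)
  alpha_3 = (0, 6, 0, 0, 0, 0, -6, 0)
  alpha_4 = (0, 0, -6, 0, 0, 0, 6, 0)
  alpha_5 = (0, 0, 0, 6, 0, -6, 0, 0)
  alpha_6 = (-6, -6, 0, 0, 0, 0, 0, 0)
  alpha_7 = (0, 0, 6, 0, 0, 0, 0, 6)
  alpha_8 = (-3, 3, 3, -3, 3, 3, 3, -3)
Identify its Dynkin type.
E_8

Compute the Cartan integers a_ij = 2(alpha_i, alpha_j)/(alpha_j, alpha_j); the resulting 8x8 Cartan matrix is
[[2, -1, 0, 0, -1, -1, 0, 0], [-1, 2, 0, 0, 0, 0, 0, 0], [0, 0, 2, -1, 0, -1, 0, 0], [0, 0, -1, 2, 0, 0, -1, 0], [-1, 0, 0, 0, 2, 0, 0, -1], [-1, 0, -1, 0, 0, 2, 0, 0], [0, 0, 0, -1, 0, 0, 2, 0], [0, 0, 0, 0, -1, 0, 0, 2]].
All simple roots have the same length, so the diagram is simply laced. The associated Dynkin diagram is a chain of 7 nodes with one extra node attached to the third node from one end (E_8), so the type is E_8.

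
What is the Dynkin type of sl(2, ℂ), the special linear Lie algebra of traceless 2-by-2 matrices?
A_1 (sl(2))

This is sl(2), which has dimension 2^2 - 1 = 3 and rank 2 - 1 = 1 (a Cartan subalgebra is the diagonal traceless matrices). In the classification of classical Lie algebras, the special linear algebra sl(n+1) has type A_n; here n = 1, so the Dynkin diagram is a chain of 1 nodes with single edges (A_1). Hence the type is A_1.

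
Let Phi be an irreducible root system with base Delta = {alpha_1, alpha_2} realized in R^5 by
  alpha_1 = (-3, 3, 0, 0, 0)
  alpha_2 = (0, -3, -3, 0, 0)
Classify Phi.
Compute the Cartan integers a_ij = 2(alpha_i, alpha_j)/(alpha_j, alpha_j); the resulting 2x2 Cartan matrix is
[[2, -1], [-1, 2]].
All simple roots have the same length, so the diagram is simply laced. The associated Dynkin diagram is a chain of 2 nodes with single edges (A_2), so the type is A_2 (the algebra sl(3)).

type A_2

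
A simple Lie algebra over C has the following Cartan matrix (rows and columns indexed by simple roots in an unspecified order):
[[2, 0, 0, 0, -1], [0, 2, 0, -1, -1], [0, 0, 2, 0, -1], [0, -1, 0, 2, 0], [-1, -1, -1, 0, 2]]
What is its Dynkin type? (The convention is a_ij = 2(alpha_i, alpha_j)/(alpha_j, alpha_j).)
The matrix has rank 5 with 2's on the diagonal. Reading the off-diagonal entries as Dynkin edges (a single edge where a_ij = a_ji = -1; a double or triple edge where a_ij * a_ji = 2 or 3), the diagram is a chain of 3 nodes with a fork of two nodes at one end (D_5). One simple-root ordering that puts it in standard form is (alpha_4, alpha_2, alpha_5, alpha_1, alpha_3). So the algebra is type D_5, i.e. so(10).

D_5 (so(10))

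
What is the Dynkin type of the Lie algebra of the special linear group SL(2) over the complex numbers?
A_1

This is sl(2), which has dimension 2^2 - 1 = 3 and rank 2 - 1 = 1 (a Cartan subalgebra is the diagonal traceless matrices). In the classification of classical Lie algebras, the special linear algebra sl(n+1) has type A_n; here n = 1, so the Dynkin diagram is a chain of 1 nodes with single edges (A_1). Hence the type is A_1.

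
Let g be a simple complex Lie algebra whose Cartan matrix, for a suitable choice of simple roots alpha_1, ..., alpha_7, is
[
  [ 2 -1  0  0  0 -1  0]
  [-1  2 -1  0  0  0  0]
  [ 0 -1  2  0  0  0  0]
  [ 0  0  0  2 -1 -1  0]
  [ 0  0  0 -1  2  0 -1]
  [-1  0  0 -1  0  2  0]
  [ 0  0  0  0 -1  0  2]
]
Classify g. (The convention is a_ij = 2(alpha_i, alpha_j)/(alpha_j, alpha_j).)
type A_7

The matrix has rank 7 with 2's on the diagonal. Reading the off-diagonal entries as Dynkin edges (a single edge where a_ij = a_ji = -1; a double or triple edge where a_ij * a_ji = 2 or 3), the diagram is a chain of 7 nodes with single edges (A_7). One simple-root ordering that puts it in standard form is (alpha_3, alpha_2, alpha_1, alpha_6, alpha_4, alpha_5, alpha_7). So the algebra is type A_7, i.e. sl(8).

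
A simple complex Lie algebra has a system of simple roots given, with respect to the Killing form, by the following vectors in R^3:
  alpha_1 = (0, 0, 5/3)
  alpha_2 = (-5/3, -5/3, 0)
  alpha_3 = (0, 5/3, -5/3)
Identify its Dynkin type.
B3

Compute the Cartan integers a_ij = 2(alpha_i, alpha_j)/(alpha_j, alpha_j); the resulting 3x3 Cartan matrix is
[[2, 0, -1], [0, 2, -1], [-2, -1, 2]].
The roots have two lengths (squared-length ratio 2:1); the short ones are alpha_{1}. The associated Dynkin diagram is a chain of 3 nodes with a double edge at one end; the terminal node there is the unique short simple root (B_3), so the type is B_3 (the algebra so(7)).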